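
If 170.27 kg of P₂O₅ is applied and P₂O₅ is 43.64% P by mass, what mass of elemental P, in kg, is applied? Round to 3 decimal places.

74.306 kg P

P = 170.27 × 0.4364 = 74.3058 kg.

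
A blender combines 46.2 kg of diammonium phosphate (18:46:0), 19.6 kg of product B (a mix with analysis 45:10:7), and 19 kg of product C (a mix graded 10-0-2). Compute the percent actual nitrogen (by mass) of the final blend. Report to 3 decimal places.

22.448% N

Total mass = 46.2 + 19.6 + 19 = 84.8 kg.
N mass = 18%×46.2 + 45%×19.6 + 10%×19 = 19.036 kg.
% N = 19.036 / 84.8 = 22.4481%.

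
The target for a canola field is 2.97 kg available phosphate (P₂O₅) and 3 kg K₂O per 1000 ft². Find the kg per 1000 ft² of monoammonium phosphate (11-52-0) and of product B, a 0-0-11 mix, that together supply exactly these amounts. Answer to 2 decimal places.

5.71 kg monoammonium phosphate, 27.27 kg product B

Per-1000 ft² balance (a = monoammonium phosphate, b = product B):
P₂O₅: 0.52·a + 0·b = 2.97
K₂O: 0·a + 0.11·b = 3
Solving simultaneously: a = 5.71154, b = 27.2727.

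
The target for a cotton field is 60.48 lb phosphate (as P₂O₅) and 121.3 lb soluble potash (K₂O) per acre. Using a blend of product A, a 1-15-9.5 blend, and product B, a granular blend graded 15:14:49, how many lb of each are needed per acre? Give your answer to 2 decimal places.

Per-acre balance (a = product A, b = product B):
P₂O₅: 0.15·a + 0.14·b = 60.48
K₂O: 0.095·a + 0.49·b = 121.3
Eliminate a: (row1) − 0.15/0.095·(row2) → -0.633684·b = -131.046, so b = 206.801.
Back-substitute: a = (60.48 − 0.14·206.801) / 0.15 = 210.186.

210.19 lb product A, 206.80 lb product B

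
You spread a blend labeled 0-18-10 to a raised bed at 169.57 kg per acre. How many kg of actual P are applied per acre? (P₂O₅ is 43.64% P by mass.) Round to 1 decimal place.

P₂O₅ per acre = 169.57 × 18% = 30.5226 kg.
Elemental P = 30.5226 × 0.4364 = 13.3201 kg per acre.

13.3 kg P per acre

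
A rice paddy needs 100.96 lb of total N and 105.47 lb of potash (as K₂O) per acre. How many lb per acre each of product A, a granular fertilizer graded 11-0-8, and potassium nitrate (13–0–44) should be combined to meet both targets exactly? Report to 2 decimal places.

808.19 lb product A, 92.76 lb potassium nitrate

Per-acre balance (a = product A, b = potassium nitrate):
N: 0.11·a + 0.13·b = 100.96
K₂O: 0.08·a + 0.44·b = 105.47
From row1: a = (100.96 − 0.13·b) / 0.11.
Into row2: 0.08·(100.96 − 0.13·b)/0.11 + 0.44·b = 105.47 → b = 92.7605, a = 808.192.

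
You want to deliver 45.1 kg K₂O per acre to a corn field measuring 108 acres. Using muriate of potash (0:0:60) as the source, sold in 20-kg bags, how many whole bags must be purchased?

406 bags

Product per acre = 45.1 / 60% = 75.1667 kg.
Total product = 75.1667 × 108 = 8118 kg.
Bags = ⌈8118 / 20⌉ = 406.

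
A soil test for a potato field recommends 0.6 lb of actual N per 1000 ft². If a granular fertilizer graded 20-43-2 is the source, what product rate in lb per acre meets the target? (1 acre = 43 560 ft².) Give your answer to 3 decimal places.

Product per 1000 ft² = 0.6 / 20% = 3 lb.
Convert to per acre: 3 × 43.56 = 130.68 lb.

130.680 lb of product per acre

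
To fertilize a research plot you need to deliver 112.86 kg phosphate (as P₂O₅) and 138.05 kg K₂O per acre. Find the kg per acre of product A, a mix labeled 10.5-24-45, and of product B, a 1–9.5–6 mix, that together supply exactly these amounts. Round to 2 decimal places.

223.74 kg product A, 622.75 kg product B

Let a = kg of product A, b = kg of product B (per acre).
P₂O₅: 0.24·a + 0.095·b = 112.86
K₂O: 0.45·a + 0.06·b = 138.05
Solving simultaneously: a = 223.744, b = 622.751.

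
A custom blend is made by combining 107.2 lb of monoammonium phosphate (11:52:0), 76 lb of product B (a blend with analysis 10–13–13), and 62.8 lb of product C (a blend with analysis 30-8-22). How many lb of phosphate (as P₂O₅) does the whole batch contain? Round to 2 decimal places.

70.65 lb P₂O₅

P₂O₅ mass = 52%×107.2 + 13%×76 + 8%×62.8 = 70.648 lb.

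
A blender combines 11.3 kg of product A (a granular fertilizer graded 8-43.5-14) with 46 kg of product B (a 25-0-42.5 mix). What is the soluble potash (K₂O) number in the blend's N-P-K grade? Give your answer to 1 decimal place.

Total mass = 11.3 + 46 = 57.3 kg.
K₂O mass = 14%×11.3 + 42.5%×46 = 21.132 kg.
% K₂O = 21.132 / 57.3 = 36.8796%.

36.9% K₂O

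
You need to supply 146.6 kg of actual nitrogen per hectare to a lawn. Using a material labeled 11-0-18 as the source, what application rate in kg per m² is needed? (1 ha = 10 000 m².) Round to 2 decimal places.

Product per hectare = 146.6 / 11% = 1332.73 kg.
Convert to per m²: 1332.73 × 0.0001 = 0.133273 kg.

0.13 kg of product per sq m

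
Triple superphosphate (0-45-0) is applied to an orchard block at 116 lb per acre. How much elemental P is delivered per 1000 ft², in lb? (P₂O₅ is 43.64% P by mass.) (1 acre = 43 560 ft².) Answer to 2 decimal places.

0.52 lb P per thousand sq ft

P₂O₅ per acre = 116 × 45% = 52.2 lb.
Elemental P = 52.2 × 0.4364 = 22.7801 lb per acre.
Convert to per 1000 ft²: 22.7801 × 0.0229568 = 0.522959 lb.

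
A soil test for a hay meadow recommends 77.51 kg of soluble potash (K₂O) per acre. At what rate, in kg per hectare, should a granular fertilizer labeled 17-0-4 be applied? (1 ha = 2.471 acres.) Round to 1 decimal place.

4788.2 kg of product per hectare

Product per acre = 77.51 / 4% = 1937.75 kg.
Convert to per hectare: 1937.75 × 2.471 = 4788.18 kg.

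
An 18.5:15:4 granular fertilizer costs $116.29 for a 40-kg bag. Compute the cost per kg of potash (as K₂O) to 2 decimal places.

K₂O in bag = 40 × 4% = 1.6 kg.
Cost per kg K₂O = $116.29 / 1.6 = $72.6813.

$72.68 per kg K₂O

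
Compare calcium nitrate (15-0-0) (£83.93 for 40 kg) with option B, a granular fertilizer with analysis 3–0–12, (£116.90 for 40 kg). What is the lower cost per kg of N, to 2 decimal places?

calcium nitrate: N per bag = 40 × 15% = 6 kg; cost = 83.93 / 6 = £13.9883/kg N.
option B: N per bag = 40 × 3% = 1.2 kg; cost = 116.90 / 1.2 = £97.4167/kg N.
calcium nitrate is cheaper.

£13.99 per kg N (calcium nitrate)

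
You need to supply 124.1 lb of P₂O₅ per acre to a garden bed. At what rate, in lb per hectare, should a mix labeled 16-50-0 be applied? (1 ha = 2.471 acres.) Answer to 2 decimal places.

Product per acre = 124.1 / 50% = 248.2 lb.
Convert to per hectare: 248.2 × 2.471 = 613.302 lb.

613.30 lb of product per hectare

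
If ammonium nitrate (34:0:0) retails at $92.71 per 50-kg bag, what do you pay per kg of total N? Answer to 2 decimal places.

N in bag = 50 × 34% = 17 kg.
Cost per kg N = $92.71 / 17 = $5.4535.

$5.45 per kg N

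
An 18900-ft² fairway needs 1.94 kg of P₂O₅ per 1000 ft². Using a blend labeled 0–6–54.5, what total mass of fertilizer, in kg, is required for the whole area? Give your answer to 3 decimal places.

Product per 1000 ft² = 1.94 / 6% = 32.3333 kg.
Total product = 32.3333 × 18900 / 1000 = 611.1 kg.

611.100 kg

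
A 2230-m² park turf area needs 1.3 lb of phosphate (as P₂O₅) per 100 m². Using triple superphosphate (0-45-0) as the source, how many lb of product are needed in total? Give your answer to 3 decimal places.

Product per 100 m² = 1.3 / 45% = 2.88889 lb.
Total product = 2.88889 × 2230 / 100 = 64.4222 lb.

64.422 lb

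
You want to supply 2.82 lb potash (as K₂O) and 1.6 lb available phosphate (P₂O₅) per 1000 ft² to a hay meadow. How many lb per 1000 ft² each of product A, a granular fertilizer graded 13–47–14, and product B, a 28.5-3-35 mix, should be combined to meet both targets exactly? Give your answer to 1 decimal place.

Let a = lb of product A, b = lb of product B (per 1000 ft²).
K₂O: 0.14·a + 0.35·b = 2.82
P₂O₅: 0.47·a + 0.03·b = 1.6
Eliminate a: (row1) − 0.14/0.47·(row2) → 0.341064·b = 2.3434, so b = 6.87087.
Back-substitute: a = (2.82 − 0.35·6.87087) / 0.14 = 2.96569.

3.0 lb product A, 6.9 lb product B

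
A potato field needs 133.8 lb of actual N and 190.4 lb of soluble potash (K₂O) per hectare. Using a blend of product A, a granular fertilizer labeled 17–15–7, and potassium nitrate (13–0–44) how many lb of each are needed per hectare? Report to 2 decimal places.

519.33 lb product A, 350.11 lb potassium nitrate

Per-hectare balance (a = product A, b = potassium nitrate):
N: 0.17·a + 0.13·b = 133.8
K₂O: 0.07·a + 0.44·b = 190.4
Solving simultaneously: a = 519.3303, b = 350.107.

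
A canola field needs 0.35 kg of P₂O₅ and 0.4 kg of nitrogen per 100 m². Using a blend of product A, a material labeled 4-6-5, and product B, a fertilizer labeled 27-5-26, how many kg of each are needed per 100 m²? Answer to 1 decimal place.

Let a = kg of product A, b = kg of product B (per 100 m²).
P₂O₅: 0.06·a + 0.05·b = 0.35
N: 0.04·a + 0.27·b = 0.4
Eliminate a: (row1) − 0.06/0.04·(row2) → -0.355·b = -0.25, so b = 0.704225.
Back-substitute: a = (0.35 − 0.05·0.704225) / 0.06 = 5.24648.

5.2 kg product A, 0.7 kg product B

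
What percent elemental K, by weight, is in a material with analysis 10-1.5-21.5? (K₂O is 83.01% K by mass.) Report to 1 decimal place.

%K = 21.5 × 0.8301 = 17.8471%.

17.8% K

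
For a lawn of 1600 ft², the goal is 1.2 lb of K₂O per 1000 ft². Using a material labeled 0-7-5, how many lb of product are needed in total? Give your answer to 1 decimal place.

38.4 lb

Product per 1000 ft² = 1.2 / 5% = 24 lb.
Total product = 24 × 1600 / 1000 = 38.4 lb.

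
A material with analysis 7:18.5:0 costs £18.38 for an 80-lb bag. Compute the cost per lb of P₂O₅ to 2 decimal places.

£1.24 per lb P₂O₅

P₂O₅ in bag = 80 × 18.5% = 14.8 lb.
Cost per lb P₂O₅ = £18.38 / 14.8 = £1.2419.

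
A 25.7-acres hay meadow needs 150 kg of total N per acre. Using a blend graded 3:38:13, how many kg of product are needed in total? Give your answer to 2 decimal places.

128500.00 kg

Product per acre = 150 / 3% = 5000 kg.
Total product = 5000 × 25.7 = 128500 kg.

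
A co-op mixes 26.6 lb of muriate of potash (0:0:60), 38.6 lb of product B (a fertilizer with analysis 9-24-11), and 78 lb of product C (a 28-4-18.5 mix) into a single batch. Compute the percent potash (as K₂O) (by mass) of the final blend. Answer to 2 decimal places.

24.19% K₂O

Total mass = 26.6 + 38.6 + 78 = 143.2 lb.
K₂O mass = 60%×26.6 + 11%×38.6 + 18.5%×78 = 34.636 lb.
% K₂O = 34.636 / 143.2 = 24.1872%.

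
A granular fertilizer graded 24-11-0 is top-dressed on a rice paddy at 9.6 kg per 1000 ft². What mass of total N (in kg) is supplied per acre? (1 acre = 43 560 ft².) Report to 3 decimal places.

100.362 kg N per acre

nitrogen per 1000 ft² = 9.6 × 24% = 2.304 kg.
Convert to per acre: 2.304 × 43.56 = 100.3622 kg.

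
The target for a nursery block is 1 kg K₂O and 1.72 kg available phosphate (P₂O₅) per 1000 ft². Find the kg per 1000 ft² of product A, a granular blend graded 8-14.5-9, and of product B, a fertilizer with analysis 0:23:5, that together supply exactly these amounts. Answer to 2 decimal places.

10.71 kg product A, 0.73 kg product B

With a, b = kg per 1000 ft² of product A and product B:
K₂O: 0.09·a + 0.05·b = 1
P₂O₅: 0.145·a + 0.23·b = 1.72
From row1: a = (1 − 0.05·b) / 0.09.
Into row2: 0.145·(1 − 0.05·b)/0.09 + 0.23·b = 1.72 → b = 0.728625, a = 10.7063.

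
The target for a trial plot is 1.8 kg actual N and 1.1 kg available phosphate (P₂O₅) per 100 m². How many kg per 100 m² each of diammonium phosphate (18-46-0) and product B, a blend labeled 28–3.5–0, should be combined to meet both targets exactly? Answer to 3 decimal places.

2.000 kg diammonium phosphate, 5.143 kg product B

Per-100 m² balance (a = diammonium phosphate, b = product B):
N: 0.18·a + 0.28·b = 1.8
P₂O₅: 0.46·a + 0.035·b = 1.1
From row1: a = (1.8 − 0.28·b) / 0.18.
Into row2: 0.46·(1.8 − 0.28·b)/0.18 + 0.035·b = 1.1 → b = 5.14286, a = 2.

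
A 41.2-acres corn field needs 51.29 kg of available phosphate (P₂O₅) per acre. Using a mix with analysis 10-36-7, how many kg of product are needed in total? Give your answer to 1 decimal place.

Product per acre = 51.29 / 36% = 142.472 kg.
Total product = 142.472 × 41.2 = 5869.86 kg.

5869.9 kg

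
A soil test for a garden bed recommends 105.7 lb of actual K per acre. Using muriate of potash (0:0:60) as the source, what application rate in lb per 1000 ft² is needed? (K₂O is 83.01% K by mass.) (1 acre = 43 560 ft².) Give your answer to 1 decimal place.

4.9 lb of product per thousand sq ft

As K₂O: 105.7 / 0.8301 = 127.334 lb per acre.
Product per acre = 127.334 / 60% = 212.223 lb.
Convert to per 1000 ft²: 212.223 × 0.0229568 = 4.87198 lb.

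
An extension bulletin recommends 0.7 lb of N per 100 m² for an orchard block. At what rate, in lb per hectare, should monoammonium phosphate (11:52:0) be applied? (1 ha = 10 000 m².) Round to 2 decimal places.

Product per 100 m² = 0.7 / 11% = 6.36364 lb.
Convert to per hectare: 6.36364 × 100 = 636.364 lb.

636.36 lb of product per hectare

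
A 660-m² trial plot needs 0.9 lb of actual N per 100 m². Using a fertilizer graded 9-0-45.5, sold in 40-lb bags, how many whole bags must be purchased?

Product per 100 m² = 0.9 / 9% = 10 lb.
Total product = 10 × 660 / 100 = 66 lb.
Bags = ⌈66 / 40⌉ = 2.

2 bags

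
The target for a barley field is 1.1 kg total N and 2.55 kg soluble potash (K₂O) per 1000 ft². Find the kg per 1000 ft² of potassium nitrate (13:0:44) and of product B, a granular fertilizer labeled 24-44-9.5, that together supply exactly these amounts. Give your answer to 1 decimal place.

5.4 kg potassium nitrate, 1.6 kg product B

Let a = kg of potassium nitrate, b = kg of product B (per 1000 ft²).
N: 0.13·a + 0.24·b = 1.1
K₂O: 0.44·a + 0.095·b = 2.55
Eliminate a: (row1) − 0.13/0.44·(row2) → 0.211932·b = 0.346591, so b = 1.63539.
Back-substitute: a = (1.1 − 0.24·1.63539) / 0.13 = 5.44236.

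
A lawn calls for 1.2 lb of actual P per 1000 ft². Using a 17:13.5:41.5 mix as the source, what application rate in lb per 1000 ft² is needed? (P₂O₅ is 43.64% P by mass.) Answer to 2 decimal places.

As P₂O₅: 1.2 / 0.4364 = 2.74977 lb per 1000 ft².
Product per 1000 ft² = 2.74977 / 13.5% = 20.3687 lb.

20.37 lb of product per thousand sq ft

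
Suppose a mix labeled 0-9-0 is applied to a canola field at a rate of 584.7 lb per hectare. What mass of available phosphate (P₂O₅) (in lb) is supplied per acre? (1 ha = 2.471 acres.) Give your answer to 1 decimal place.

21.3 lb P₂O₅ per acre

P₂O₅ per hectare = 584.7 × 9% = 52.623 lb.
Convert to per acre: 52.623 × 0.404694 = 21.2962 lb.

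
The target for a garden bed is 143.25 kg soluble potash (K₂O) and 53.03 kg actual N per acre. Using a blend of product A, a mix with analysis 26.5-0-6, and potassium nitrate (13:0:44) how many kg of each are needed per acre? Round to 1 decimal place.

Per-acre balance (a = product A, b = potassium nitrate):
K₂O: 0.06·a + 0.44·b = 143.25
N: 0.265·a + 0.13·b = 53.03
Eliminate a: (row1) − 0.06/0.265·(row2) → 0.410566·b = 131.243, so b = 319.664.
Back-substitute: a = (143.25 − 0.44·319.664) / 0.06 = 43.2969.

43.3 kg product A, 319.7 kg potassium nitrate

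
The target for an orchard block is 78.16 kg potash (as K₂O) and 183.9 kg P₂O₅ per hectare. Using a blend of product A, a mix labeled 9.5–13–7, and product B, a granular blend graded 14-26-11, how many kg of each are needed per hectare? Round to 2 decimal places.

With a, b = kg per hectare of product A and product B:
K₂O: 0.07·a + 0.11·b = 78.16
P₂O₅: 0.13·a + 0.26·b = 183.9
From row1: a = (78.16 − 0.11·b) / 0.07.
Into row2: 0.13·(78.16 − 0.11·b)/0.07 + 0.26·b = 183.9 → b = 695.436, a = 23.7436.

23.74 kg product A, 695.44 kg product B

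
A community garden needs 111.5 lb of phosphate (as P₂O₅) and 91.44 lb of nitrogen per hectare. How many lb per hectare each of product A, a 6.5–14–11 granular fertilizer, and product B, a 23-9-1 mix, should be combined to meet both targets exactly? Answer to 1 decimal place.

660.9 lb product A, 210.8 lb product B

With a, b = lb per hectare of product A and product B:
P₂O₅: 0.14·a + 0.09·b = 111.5
N: 0.065·a + 0.23·b = 91.44
From row1: a = (111.5 − 0.09·b) / 0.14.
Into row2: 0.065·(111.5 − 0.09·b)/0.14 + 0.23·b = 91.44 → b = 210.782, a = 660.926.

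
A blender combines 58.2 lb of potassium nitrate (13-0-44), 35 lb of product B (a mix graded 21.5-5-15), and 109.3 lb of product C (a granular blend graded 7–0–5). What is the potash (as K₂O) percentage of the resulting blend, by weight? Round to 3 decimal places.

Total mass = 58.2 + 35 + 109.3 = 202.5 lb.
K₂O mass = 44%×58.2 + 15%×35 + 5%×109.3 = 36.323 lb.
% K₂O = 36.323 / 202.5 = 17.9373%.

17.937% K₂O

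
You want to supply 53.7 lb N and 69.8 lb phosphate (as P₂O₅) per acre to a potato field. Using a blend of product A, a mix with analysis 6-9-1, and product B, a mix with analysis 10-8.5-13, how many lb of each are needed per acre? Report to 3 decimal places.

619.359 lb product A, 165.385 lb product B

Per-acre balance (a = product A, b = product B):
N: 0.06·a + 0.1·b = 53.7
P₂O₅: 0.09·a + 0.085·b = 69.8
Solving simultaneously: a = 619.35897, b = 165.3846.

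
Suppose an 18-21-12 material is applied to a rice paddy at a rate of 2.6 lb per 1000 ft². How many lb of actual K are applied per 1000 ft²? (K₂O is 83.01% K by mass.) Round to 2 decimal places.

K₂O per 1000 ft² = 2.6 × 12% = 0.312 lb.
Elemental K = 0.312 × 0.8301 = 0.258991 lb per 1000 ft².

0.26 lb K per thousand sq ft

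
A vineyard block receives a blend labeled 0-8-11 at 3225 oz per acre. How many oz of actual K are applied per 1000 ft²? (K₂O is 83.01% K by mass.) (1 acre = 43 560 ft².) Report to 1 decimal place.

K₂O per acre = 3225 × 11% = 354.75 oz.
Elemental K = 354.75 × 0.8301 = 294.478 oz per acre.
Convert to per 1000 ft²: 294.478 × 0.0229568 = 6.76028 oz.

6.8 oz K per thousand sq ft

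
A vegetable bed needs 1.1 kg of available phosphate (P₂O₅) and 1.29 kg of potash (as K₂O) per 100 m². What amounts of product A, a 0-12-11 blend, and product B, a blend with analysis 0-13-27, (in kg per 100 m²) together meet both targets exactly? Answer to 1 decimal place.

7.1 kg product A, 1.9 kg product B

With a, b = kg per 100 m² of product A and product B:
P₂O₅: 0.12·a + 0.13·b = 1.1
K₂O: 0.11·a + 0.27·b = 1.29
Eliminate b: (row1) − 0.13/0.27·(row2) → 0.067037·a = 0.478889, so a = 7.14365.
Then b = (1.29 − 0.11·7.14365) / 0.27 = 1.8674.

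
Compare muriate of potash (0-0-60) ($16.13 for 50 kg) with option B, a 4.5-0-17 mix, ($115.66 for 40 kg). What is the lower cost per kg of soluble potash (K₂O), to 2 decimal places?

$0.54 per kg K₂O (muriate of potash)

muriate of potash: K₂O per bag = 50 × 60% = 30 kg; cost = 16.13 / 30 = $0.5377/kg K₂O.
option B: K₂O per bag = 40 × 17% = 6.8 kg; cost = 115.66 / 6.8 = $17.0088/kg K₂O.
muriate of potash is cheaper.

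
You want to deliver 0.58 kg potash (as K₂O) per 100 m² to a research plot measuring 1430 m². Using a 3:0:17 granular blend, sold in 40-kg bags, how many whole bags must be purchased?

2 bags

Product per 100 m² = 0.58 / 17% = 3.41176 kg.
Total product = 3.41176 × 1430 / 100 = 48.7882 kg.
Bags = ⌈48.7882 / 40⌉ = 2.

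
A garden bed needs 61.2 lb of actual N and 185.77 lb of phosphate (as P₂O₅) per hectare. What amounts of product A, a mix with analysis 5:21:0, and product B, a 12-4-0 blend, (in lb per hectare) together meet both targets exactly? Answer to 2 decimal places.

Let a = lb of product A, b = lb of product B (per hectare).
N: 0.05·a + 0.12·b = 61.2
P₂O₅: 0.21·a + 0.04·b = 185.77
Solving simultaneously: a = 855.362, b = 153.599.

855.36 lb product A, 153.60 lb product B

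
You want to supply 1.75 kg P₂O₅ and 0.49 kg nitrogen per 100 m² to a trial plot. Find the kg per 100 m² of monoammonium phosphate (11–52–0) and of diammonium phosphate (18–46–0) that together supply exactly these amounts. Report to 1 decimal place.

2.1 kg monoammonium phosphate, 1.4 kg diammonium phosphate

Let a = kg of monoammonium phosphate, b = kg of diammonium phosphate (per 100 m²).
P₂O₅: 0.52·a + 0.46·b = 1.75
N: 0.11·a + 0.18·b = 0.49
Solving simultaneously: a = 2.08372, b = 1.44884.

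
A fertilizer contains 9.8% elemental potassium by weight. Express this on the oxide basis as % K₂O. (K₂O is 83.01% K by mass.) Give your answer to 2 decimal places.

%K₂O = 9.8 / 0.8301 = 11.8058%.

11.81% K₂O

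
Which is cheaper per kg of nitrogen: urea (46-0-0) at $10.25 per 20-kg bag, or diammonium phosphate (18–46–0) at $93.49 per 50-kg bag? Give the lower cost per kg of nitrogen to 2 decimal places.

$1.11 per kg N (urea)

urea: N per bag = 20 × 46% = 9.2 kg; cost = 10.25 / 9.2 = $1.1141/kg N.
diammonium phosphate: N per bag = 50 × 18% = 9 kg; cost = 93.49 / 9 = $10.3878/kg N.
urea is cheaper.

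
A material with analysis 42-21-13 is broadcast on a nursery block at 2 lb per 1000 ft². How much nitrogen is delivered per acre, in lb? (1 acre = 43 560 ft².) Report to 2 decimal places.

36.59 lb N per acre

nitrogen per 1000 ft² = 2 × 42% = 0.84 lb.
Convert to per acre: 0.84 × 43.56 = 36.5904 lb.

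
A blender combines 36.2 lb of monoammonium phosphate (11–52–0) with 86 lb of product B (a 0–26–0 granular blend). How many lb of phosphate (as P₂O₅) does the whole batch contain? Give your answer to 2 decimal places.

41.18 lb P₂O₅

P₂O₅ mass = 52%×36.2 + 26%×86 = 41.184 lb.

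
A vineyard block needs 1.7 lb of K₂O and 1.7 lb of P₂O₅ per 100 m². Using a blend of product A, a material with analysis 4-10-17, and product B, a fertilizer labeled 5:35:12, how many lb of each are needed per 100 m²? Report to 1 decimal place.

8.2 lb product A, 2.5 lb product B

With a, b = lb per 100 m² of product A and product B:
K₂O: 0.17·a + 0.12·b = 1.7
P₂O₅: 0.1·a + 0.35·b = 1.7
From row1: a = (1.7 − 0.12·b) / 0.17.
Into row2: 0.1·(1.7 − 0.12·b)/0.17 + 0.35·b = 1.7 → b = 2.50526, a = 8.23158.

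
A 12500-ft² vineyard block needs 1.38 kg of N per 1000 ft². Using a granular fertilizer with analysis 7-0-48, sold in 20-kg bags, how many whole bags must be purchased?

13 bags

Product per 1000 ft² = 1.38 / 7% = 19.7143 kg.
Total product = 19.7143 × 12500 / 1000 = 246.429 kg.
Bags = ⌈246.429 / 20⌉ = 13.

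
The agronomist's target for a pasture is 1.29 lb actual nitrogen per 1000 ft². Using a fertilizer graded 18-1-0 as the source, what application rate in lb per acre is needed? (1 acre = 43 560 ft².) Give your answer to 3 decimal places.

Product per 1000 ft² = 1.29 / 18% = 7.16667 lb.
Convert to per acre: 7.16667 × 43.56 = 312.18 lb.

312.180 lb of product per acre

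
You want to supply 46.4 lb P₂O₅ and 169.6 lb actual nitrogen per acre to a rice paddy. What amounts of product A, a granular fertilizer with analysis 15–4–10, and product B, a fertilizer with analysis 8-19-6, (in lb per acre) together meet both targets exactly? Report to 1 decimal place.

1127.0 lb product A, 7.0 lb product B

With a, b = lb per acre of product A and product B:
P₂O₅: 0.04·a + 0.19·b = 46.4
N: 0.15·a + 0.08·b = 169.6
From row1: a = (46.4 − 0.19·b) / 0.04.
Into row2: 0.15·(46.4 − 0.19·b)/0.04 + 0.08·b = 169.6 → b = 6.95652, a = 1126.96.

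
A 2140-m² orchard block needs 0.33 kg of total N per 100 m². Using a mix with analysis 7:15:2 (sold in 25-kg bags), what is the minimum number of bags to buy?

5 bags

Product per 100 m² = 0.33 / 7% = 4.71429 kg.
Total product = 4.71429 × 2140 / 100 = 100.886 kg.
Bags = ⌈100.886 / 25⌉ = 5.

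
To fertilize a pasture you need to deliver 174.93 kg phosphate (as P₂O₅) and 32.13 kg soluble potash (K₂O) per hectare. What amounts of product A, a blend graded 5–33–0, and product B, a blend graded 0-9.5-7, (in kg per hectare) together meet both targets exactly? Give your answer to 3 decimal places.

397.955 kg product A, 459.000 kg product B

With a, b = kg per hectare of product A and product B:
P₂O₅: 0.33·a + 0.095·b = 174.93
K₂O: 0·a + 0.07·b = 32.13
Solving simultaneously: a = 397.9545, b = 459.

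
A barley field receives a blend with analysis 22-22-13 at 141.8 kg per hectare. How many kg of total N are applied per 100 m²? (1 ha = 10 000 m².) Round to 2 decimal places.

0.31 kg N per hundred sq m

nitrogen per hectare = 141.8 × 22% = 31.196 kg.
Convert to per 100 m²: 31.196 × 0.01 = 0.31196 kg.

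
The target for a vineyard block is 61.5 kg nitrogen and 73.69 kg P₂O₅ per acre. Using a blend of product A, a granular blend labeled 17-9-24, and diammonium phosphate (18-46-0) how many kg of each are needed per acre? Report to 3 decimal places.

242.352 kg product A, 112.779 kg diammonium phosphate

Per-acre balance (a = product A, b = diammonium phosphate):
N: 0.17·a + 0.18·b = 61.5
P₂O₅: 0.09·a + 0.46·b = 73.69
Solving simultaneously: a = 242.3516, b = 112.77903.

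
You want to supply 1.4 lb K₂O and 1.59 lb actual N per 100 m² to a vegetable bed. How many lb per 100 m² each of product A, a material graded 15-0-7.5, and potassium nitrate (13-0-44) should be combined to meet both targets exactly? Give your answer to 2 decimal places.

9.20 lb product A, 1.61 lb potassium nitrate

With a, b = lb per 100 m² of product A and potassium nitrate:
K₂O: 0.075·a + 0.44·b = 1.4
N: 0.15·a + 0.13·b = 1.59
Solving simultaneously: a = 9.20178, b = 1.61333.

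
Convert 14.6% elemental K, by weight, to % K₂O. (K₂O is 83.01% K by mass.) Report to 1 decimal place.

%K₂O = 14.6 / 0.8301 = 17.5882%.

17.6% K₂O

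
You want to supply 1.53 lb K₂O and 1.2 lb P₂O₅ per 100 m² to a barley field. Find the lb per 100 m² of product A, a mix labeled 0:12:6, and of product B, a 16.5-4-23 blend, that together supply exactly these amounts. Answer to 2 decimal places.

Let a = lb of product A, b = lb of product B (per 100 m²).
K₂O: 0.06·a + 0.23·b = 1.53
P₂O₅: 0.12·a + 0.04·b = 1.2
From row1: a = (1.53 − 0.23·b) / 0.06.
Into row2: 0.12·(1.53 − 0.23·b)/0.06 + 0.04·b = 1.2 → b = 4.42857, a = 8.52381.

8.52 lb product A, 4.43 lb product B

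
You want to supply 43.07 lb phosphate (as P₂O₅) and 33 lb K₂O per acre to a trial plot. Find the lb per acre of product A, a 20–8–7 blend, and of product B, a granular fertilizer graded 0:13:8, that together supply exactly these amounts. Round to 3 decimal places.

312.741 lb product A, 138.852 lb product B

With a, b = lb per acre of product A and product B:
P₂O₅: 0.08·a + 0.13·b = 43.07
K₂O: 0.07·a + 0.08·b = 33
Eliminate b: (row1) − 0.13/0.08·(row2) → -0.03375·a = -10.555, so a = 312.7407.
Then b = (33 − 0.07·312.7407) / 0.08 = 138.8519.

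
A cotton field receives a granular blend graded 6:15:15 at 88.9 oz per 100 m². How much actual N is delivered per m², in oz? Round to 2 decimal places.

nitrogen per 100 m² = 88.9 × 6% = 5.334 oz.
Convert to per m²: 5.334 × 0.01 = 0.05334 oz.

0.05 oz N per sq m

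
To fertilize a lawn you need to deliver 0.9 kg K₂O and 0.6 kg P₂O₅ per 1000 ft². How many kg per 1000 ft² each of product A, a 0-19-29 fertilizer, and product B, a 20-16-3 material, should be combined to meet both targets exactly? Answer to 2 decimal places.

Per-1000 ft² balance (a = product A, b = product B):
K₂O: 0.29·a + 0.03·b = 0.9
P₂O₅: 0.19·a + 0.16·b = 0.6
Solving simultaneously: a = 3.09582, b = 0.0737101.

3.10 kg product A, 0.07 kg product B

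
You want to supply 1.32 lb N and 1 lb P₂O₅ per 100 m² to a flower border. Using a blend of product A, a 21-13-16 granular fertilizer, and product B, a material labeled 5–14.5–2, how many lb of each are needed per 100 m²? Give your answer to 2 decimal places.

5.90 lb product A, 1.60 lb product B

With a, b = lb per 100 m² of product A and product B:
N: 0.21·a + 0.05·b = 1.32
P₂O₅: 0.13·a + 0.145·b = 1
From row1: a = (1.32 − 0.05·b) / 0.21.
Into row2: 0.13·(1.32 − 0.05·b)/0.21 + 0.145·b = 1 → b = 1.60334, a = 5.90397.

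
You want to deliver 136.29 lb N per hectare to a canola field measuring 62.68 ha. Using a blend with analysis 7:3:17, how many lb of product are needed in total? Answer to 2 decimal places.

Product per hectare = 136.29 / 7% = 1947 lb.
Total product = 1947 × 62.68 = 122037.96 lb.

122037.96 lb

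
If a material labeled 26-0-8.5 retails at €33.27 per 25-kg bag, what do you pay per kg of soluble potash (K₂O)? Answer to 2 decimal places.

K₂O in bag = 25 × 8.5% = 2.125 kg.
Cost per kg K₂O = €33.27 / 2.125 = €15.6565.

€15.66 per kg K₂O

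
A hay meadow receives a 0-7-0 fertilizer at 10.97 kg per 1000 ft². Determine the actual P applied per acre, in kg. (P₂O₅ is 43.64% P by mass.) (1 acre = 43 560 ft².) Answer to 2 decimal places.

P₂O₅ per 1000 ft² = 10.97 × 7% = 0.7679 kg.
Elemental P = 0.7679 × 0.4364 = 0.335112 kg per 1000 ft².
Convert to per acre: 0.335112 × 43.56 = 14.5975 kg.

14.60 kg P per acre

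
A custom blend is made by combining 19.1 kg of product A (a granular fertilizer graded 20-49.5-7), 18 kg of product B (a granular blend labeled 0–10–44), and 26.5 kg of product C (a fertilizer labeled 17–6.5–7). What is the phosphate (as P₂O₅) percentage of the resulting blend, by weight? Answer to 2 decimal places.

20.40% P₂O₅

Total mass = 19.1 + 18 + 26.5 = 63.6 kg.
P₂O₅ mass = 49.5%×19.1 + 10%×18 + 6.5%×26.5 = 12.977 kg.
% P₂O₅ = 12.977 / 63.6 = 20.4041%.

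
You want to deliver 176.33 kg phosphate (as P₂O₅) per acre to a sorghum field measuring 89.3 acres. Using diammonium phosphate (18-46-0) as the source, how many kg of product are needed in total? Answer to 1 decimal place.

Product per acre = 176.33 / 46% = 383.326 kg.
Total product = 383.326 × 89.3 = 34231.02 kg.

34231.0 kg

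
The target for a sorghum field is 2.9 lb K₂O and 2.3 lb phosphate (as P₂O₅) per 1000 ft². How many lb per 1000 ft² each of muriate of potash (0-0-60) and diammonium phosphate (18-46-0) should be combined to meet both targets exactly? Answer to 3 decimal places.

With a, b = lb per 1000 ft² of muriate of potash and diammonium phosphate:
K₂O: 0.6·a + 0·b = 2.9
P₂O₅: 0·a + 0.46·b = 2.3
Solving simultaneously: a = 4.83333, b = 5.

4.833 lb muriate of potash, 5.000 lb diammonium phosphate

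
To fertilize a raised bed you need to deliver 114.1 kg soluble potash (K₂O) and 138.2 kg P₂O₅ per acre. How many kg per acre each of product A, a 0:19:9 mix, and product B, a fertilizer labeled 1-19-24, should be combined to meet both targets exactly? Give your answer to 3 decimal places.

403.123 kg product A, 324.246 kg product B

Let a = kg of product A, b = kg of product B (per acre).
K₂O: 0.09·a + 0.24·b = 114.1
P₂O₅: 0.19·a + 0.19·b = 138.2
Solving simultaneously: a = 403.1228, b = 324.2456.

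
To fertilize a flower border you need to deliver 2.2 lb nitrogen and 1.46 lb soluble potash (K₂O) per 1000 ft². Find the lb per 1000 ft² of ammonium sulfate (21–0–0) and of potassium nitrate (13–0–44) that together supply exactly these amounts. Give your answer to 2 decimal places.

Per-1000 ft² balance (a = ammonium sulfate, b = potassium nitrate):
N: 0.21·a + 0.13·b = 2.2
K₂O: 0·a + 0.44·b = 1.46
Solving simultaneously: a = 8.42208, b = 3.31818.

8.42 lb ammonium sulfate, 3.32 lb potassium nitrate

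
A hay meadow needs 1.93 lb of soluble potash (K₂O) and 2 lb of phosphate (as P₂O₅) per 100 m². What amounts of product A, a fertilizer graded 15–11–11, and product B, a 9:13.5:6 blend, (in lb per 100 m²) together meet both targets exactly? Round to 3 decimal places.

Per-100 m² balance (a = product A, b = product B):
K₂O: 0.11·a + 0.06·b = 1.93
P₂O₅: 0.11·a + 0.135·b = 2
Eliminate b: (row1) − 0.06/0.135·(row2) → 0.0611111·a = 1.04111, so a = 17.0364.
Then b = (2 − 0.11·17.0364) / 0.135 = 0.933333.

17.036 lb product A, 0.933 lb product B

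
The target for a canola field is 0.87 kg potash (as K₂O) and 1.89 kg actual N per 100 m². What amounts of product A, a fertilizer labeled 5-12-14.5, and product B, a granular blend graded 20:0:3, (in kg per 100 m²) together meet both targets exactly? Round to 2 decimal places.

4.27 kg product A, 8.38 kg product B

Per-100 m² balance (a = product A, b = product B):
K₂O: 0.145·a + 0.03·b = 0.87
N: 0.05·a + 0.2·b = 1.89
Eliminate b: (row1) − 0.03/0.2·(row2) → 0.1375·a = 0.5865, so a = 4.26545.
Then b = (1.89 − 0.05·4.26545) / 0.2 = 8.38364.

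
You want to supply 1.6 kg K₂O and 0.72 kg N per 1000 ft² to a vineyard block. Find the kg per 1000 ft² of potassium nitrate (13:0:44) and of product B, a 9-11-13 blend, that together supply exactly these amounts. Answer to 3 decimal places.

2.220 kg potassium nitrate, 4.793 kg product B

Per-1000 ft² balance (a = potassium nitrate, b = product B):
K₂O: 0.44·a + 0.13·b = 1.6
N: 0.13·a + 0.09·b = 0.72
Eliminate b: (row1) − 0.13/0.09·(row2) → 0.252222·a = 0.56, so a = 2.22026.
Then b = (0.72 − 0.13·2.22026) / 0.09 = 4.79295.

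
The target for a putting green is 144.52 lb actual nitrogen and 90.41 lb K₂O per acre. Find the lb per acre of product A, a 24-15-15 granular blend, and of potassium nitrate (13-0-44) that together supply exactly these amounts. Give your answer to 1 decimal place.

Let a = lb of product A, b = lb of potassium nitrate (per acre).
N: 0.24·a + 0.13·b = 144.52
K₂O: 0.15·a + 0.44·b = 90.41
Eliminate a: (row1) − 0.24/0.15·(row2) → -0.574·b = -0.136, so b = 0.236934.
Back-substitute: a = (144.52 − 0.13·0.236934) / 0.24 = 602.038.

602.0 lb product A, 0.2 lb potassium nitrate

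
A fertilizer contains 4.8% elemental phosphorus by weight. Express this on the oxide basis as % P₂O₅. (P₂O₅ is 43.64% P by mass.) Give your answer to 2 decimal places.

%P₂O₅ = 4.8 / 0.4364 = 10.9991%.

11.00% P₂O₅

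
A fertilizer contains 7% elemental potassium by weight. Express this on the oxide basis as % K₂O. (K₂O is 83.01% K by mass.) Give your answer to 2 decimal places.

8.43% K₂O

%K₂O = 7 / 0.8301 = 8.43272%.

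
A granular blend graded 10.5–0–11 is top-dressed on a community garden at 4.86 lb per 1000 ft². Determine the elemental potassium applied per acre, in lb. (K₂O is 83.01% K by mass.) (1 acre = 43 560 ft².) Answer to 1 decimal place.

K₂O per 1000 ft² = 4.86 × 11% = 0.5346 lb.
Elemental K = 0.5346 × 0.8301 = 0.443771 lb per 1000 ft².
Convert to per acre: 0.443771 × 43.56 = 19.3307 lb.

19.3 lb K per acre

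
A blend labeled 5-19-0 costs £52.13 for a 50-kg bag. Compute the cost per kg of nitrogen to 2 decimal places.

N in bag = 50 × 5% = 2.5 kg.
Cost per kg N = £52.13 / 2.5 = £20.8520.

£20.85 per kg N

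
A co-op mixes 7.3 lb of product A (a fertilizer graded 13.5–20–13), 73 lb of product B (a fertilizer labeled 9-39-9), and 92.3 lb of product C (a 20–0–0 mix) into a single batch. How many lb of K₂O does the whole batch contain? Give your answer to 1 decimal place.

K₂O mass = 13%×7.3 + 9%×73 + 0%×92.3 = 7.519 lb.

7.5 lb K₂O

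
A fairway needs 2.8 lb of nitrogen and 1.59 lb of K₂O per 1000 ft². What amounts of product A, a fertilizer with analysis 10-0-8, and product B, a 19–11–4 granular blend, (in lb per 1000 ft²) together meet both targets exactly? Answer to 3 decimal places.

Per-1000 ft² balance (a = product A, b = product B):
N: 0.1·a + 0.19·b = 2.8
K₂O: 0.08·a + 0.04·b = 1.59
Solving simultaneously: a = 16.9732, b = 5.80357.

16.973 lb product A, 5.804 lb product B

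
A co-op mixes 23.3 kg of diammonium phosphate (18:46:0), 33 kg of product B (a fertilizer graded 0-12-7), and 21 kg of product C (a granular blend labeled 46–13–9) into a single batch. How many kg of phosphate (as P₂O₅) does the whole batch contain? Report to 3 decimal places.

17.408 kg P₂O₅

P₂O₅ mass = 46%×23.3 + 12%×33 + 13%×21 = 17.408 kg.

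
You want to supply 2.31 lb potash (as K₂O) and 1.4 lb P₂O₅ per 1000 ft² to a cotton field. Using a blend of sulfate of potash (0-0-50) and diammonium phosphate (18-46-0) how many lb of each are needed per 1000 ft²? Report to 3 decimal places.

4.620 lb sulfate of potash, 3.043 lb diammonium phosphate

With a, b = lb per 1000 ft² of sulfate of potash and diammonium phosphate:
K₂O: 0.5·a + 0·b = 2.31
P₂O₅: 0·a + 0.46·b = 1.4
Solving simultaneously: a = 4.62, b = 3.04348.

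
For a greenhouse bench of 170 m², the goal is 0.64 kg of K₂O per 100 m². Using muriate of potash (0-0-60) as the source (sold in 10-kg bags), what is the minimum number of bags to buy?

Product per 100 m² = 0.64 / 60% = 1.06667 kg.
Total product = 1.06667 × 170 / 100 = 1.81333 kg.
Bags = ⌈1.81333 / 10⌉ = 1.

1 bags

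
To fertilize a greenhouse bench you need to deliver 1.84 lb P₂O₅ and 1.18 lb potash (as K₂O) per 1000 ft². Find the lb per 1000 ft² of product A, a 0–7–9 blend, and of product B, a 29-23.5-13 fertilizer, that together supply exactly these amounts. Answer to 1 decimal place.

With a, b = lb per 1000 ft² of product A and product B:
P₂O₅: 0.07·a + 0.235·b = 1.84
K₂O: 0.09·a + 0.13·b = 1.18
Eliminate b: (row1) − 0.235/0.13·(row2) → -0.0926923·a = -0.293077, so a = 3.16183.
Then b = (1.18 − 0.09·3.16183) / 0.13 = 6.88797.

3.2 lb product A, 6.9 lb product B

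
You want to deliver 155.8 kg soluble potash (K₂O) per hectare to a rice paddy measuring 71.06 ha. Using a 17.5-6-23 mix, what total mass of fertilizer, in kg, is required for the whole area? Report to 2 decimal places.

48135.43 kg

Product per hectare = 155.8 / 23% = 677.391 kg.
Total product = 677.391 × 71.06 = 48135.426 kg.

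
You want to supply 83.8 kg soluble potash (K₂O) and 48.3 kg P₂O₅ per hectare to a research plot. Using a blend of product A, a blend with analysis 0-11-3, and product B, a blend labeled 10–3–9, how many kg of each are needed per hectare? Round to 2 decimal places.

203.67 kg product A, 863.22 kg product B

Per-hectare balance (a = product A, b = product B):
K₂O: 0.03·a + 0.09·b = 83.8
P₂O₅: 0.11·a + 0.03·b = 48.3
From row1: a = (83.8 − 0.09·b) / 0.03.
Into row2: 0.11·(83.8 − 0.09·b)/0.03 + 0.03·b = 48.3 → b = 863.222, a = 203.667.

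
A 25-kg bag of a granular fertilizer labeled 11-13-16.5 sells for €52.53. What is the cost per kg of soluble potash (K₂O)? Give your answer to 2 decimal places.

K₂O in bag = 25 × 16.5% = 4.125 kg.
Cost per kg K₂O = €52.53 / 4.125 = €12.7345.

€12.73 per kg K₂O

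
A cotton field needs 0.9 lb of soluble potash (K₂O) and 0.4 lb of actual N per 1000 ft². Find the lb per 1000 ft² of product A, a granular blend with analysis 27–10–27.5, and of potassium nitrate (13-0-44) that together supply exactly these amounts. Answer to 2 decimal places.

Per-1000 ft² balance (a = product A, b = potassium nitrate):
K₂O: 0.275·a + 0.44·b = 0.9
N: 0.27·a + 0.13·b = 0.4
Eliminate a: (row1) − 0.275/0.27·(row2) → 0.307593·b = 0.492593, so b = 1.60144.
Back-substitute: a = (0.9 − 0.44·1.60144) / 0.275 = 0.710415.

0.71 lb product A, 1.60 lb potassium nitrate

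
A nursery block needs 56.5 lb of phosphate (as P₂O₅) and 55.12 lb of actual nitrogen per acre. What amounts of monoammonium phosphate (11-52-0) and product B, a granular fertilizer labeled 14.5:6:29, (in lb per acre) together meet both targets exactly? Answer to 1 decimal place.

71.0 lb monoammonium phosphate, 326.3 lb product B

With a, b = lb per acre of monoammonium phosphate and product B:
P₂O₅: 0.52·a + 0.06·b = 56.5
N: 0.11·a + 0.145·b = 55.12
Solving simultaneously: a = 71.0073, b = 326.27.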